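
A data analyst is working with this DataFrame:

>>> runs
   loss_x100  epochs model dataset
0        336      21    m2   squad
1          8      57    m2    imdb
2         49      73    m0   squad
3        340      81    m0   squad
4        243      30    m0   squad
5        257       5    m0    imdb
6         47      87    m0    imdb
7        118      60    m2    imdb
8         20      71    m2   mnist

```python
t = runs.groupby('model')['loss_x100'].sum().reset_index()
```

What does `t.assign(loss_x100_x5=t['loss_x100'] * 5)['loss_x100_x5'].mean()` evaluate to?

3545.0

group by model, sum of loss_x100:
model
m0    936
m2    482
Name: loss_x100, dtype: int64
reset_index():
  model  loss_x100
0    m0        936
1    m2        482
add column loss_x100_x5 = t['loss_x100'] * 5:
  model  loss_x100  loss_x100_x5
0    m0        936          4680
1    m2        482          2410
Hence 3545.0.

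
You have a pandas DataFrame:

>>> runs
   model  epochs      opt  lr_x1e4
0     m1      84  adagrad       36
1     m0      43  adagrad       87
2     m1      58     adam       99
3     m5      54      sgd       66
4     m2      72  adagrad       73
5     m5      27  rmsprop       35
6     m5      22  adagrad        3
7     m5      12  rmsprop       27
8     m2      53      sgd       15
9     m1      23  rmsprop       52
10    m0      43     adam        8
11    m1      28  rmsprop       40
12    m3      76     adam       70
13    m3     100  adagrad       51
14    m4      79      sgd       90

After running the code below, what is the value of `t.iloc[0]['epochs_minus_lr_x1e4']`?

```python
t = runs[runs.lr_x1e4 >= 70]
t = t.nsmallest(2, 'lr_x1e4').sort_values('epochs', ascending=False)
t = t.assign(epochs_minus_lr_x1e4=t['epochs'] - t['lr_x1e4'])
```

6

filter rows where lr_x1e4 >= 70:
   model  epochs      opt  lr_x1e4
1     m0      43  adagrad       87
2     m1      58     adam       99
4     m2      72  adagrad       73
12    m3      76     adam       70
14    m4      79      sgd       90
take 2 rows with smallest lr_x1e4:
   model  epochs      opt  lr_x1e4
12    m3      76     adam       70
4     m2      72  adagrad       73
sort by epochs descending:
   model  epochs      opt  lr_x1e4
12    m3      76     adam       70
4     m2      72  adagrad       73
add column epochs_minus_lr_x1e4 = t['epochs'] - t['lr_x1e4']:
   model  epochs      opt  lr_x1e4  epochs_minus_lr_x1e4
12    m3      76     adam       70                     6
4     m2      72  adagrad       73                    -1
Reading off the value at position 0, column 'epochs_minus_lr_x1e4', we get 6.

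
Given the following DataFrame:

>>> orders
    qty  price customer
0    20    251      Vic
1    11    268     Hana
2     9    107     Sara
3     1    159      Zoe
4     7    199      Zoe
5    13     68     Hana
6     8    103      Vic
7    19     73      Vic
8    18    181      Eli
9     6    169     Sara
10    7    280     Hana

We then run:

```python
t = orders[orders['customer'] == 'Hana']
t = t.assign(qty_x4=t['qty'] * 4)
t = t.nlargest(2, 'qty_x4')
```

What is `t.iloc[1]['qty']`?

filter rows where customer == 'Hana':
    qty  price customer
1    11    268     Hana
5    13     68     Hana
10    7    280     Hana
add column qty_x4 = t['qty'] * 4:
    qty  price customer  qty_x4
1    11    268     Hana      44
5    13     68     Hana      52
10    7    280     Hana      28
take 2 rows with largest qty_x4:
   qty  price customer  qty_x4
5   13     68     Hana      52
1   11    268     Hana      44
So iloc[1]['qty'] = 11.

11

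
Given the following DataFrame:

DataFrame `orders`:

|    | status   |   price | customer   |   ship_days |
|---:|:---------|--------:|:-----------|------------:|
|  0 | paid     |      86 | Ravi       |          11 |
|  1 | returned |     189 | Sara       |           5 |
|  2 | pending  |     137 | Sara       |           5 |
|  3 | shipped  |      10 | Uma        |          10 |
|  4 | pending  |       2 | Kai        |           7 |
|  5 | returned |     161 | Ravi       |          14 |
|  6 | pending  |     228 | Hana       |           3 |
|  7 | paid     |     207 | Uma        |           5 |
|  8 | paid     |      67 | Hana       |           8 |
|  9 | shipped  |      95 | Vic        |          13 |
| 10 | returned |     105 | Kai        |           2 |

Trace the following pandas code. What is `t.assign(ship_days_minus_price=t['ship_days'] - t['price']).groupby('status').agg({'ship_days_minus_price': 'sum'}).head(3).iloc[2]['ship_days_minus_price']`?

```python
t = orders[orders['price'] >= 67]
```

-434

filter rows where price >= 67:
      status  price customer  ship_days
0       paid     86     Ravi         11
1   returned    189     Sara          5
2    pending    137     Sara          5
5   returned    161     Ravi         14
6    pending    228     Hana          3
7       paid    207      Uma          5
8       paid     67     Hana          8
9    shipped     95      Vic         13
10  returned    105      Kai          2
add column ship_days_minus_price = t['ship_days'] - t['price']:
      status  price customer  ship_days  ship_days_minus_price
0       paid     86     Ravi         11                    -75
1   returned    189     Sara          5                   -184
2    pending    137     Sara          5                   -132
5   returned    161     Ravi         14                   -147
6    pending    228     Hana          3                   -225
7       paid    207      Uma          5                   -202
8       paid     67     Hana          8                    -59
9    shipped     95      Vic         13                    -82
10  returned    105      Kai          2                   -103
group by status, sum of ship_days_minus_price:
          ship_days_minus_price
status                         
paid                       -336
pending                    -357
returned                   -434
shipped                     -82
take first 3 rows:
          ship_days_minus_price
status                         
paid                       -336
pending                    -357
returned                   -434
Then the value at position 2, column 'ship_days_minus_price': -434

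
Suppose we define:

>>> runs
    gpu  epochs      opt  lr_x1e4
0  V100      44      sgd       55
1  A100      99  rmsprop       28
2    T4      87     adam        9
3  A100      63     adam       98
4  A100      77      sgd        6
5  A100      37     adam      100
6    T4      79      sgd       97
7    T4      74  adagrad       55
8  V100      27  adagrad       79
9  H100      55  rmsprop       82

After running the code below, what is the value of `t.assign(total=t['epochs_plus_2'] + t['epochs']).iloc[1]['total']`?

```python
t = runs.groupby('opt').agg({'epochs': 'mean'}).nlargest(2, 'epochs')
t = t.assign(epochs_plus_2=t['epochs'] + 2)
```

group by opt, mean of epochs:
            epochs
opt               
adagrad  50.500000
adam     62.333333
rmsprop  77.000000
sgd      66.666667
take 2 rows with largest epochs:
            epochs
opt               
rmsprop  77.000000
sgd      66.666667
add column epochs_plus_2 = t['epochs'] + 2:
            epochs  epochs_plus_2
opt                              
rmsprop  77.000000      79.000000
sgd      66.666667      68.666667
add column total = t['epochs_plus_2'] + t['epochs']:
            epochs  epochs_plus_2       total
opt                                          
rmsprop  77.000000      79.000000  156.000000
sgd      66.666667      68.666667  135.333333
So iloc[1]['total'] = 135.333333333.

135.333333333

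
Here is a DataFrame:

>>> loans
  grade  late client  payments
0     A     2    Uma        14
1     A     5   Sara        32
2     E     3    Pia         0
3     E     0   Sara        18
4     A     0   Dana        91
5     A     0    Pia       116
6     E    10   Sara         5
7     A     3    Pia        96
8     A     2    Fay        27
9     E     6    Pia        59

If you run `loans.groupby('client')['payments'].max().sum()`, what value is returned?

group by client, max of payments:
client
Dana     91
Fay      27
Pia     116
Sara     32
Uma      14
Name: payments, dtype: int64

280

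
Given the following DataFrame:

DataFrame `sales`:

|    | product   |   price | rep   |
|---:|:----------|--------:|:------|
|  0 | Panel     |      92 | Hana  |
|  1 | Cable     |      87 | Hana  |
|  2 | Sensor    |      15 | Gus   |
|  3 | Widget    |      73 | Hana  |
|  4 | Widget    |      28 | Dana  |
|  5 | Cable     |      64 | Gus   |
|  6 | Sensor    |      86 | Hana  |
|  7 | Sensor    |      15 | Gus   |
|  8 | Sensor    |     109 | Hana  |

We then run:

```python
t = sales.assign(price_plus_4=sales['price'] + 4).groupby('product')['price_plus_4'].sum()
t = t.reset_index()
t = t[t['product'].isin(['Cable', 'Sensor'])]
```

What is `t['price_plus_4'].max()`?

241

add column price_plus_4 = sales['price'] + 4:
  product  price   rep  price_plus_4
0   Panel     92  Hana            96
1   Cable     87  Hana            91
2  Sensor     15   Gus            19
3  Widget     73  Hana            77
4  Widget     28  Dana            32
5   Cable     64   Gus            68
6  Sensor     86  Hana            90
7  Sensor     15   Gus            19
8  Sensor    109  Hana           113
group by product, sum of price_plus_4:
product
Cable     159
Panel      96
Sensor    241
Widget    109
Name: price_plus_4, dtype: int64
reset_index():
  product  price_plus_4
0   Cable           159
1   Panel            96
2  Sensor           241
3  Widget           109
filter rows where product in ['Cable', 'Sensor']:
  product  price_plus_4
0   Cable           159
2  Sensor           241
max of column 'price_plus_4' → 241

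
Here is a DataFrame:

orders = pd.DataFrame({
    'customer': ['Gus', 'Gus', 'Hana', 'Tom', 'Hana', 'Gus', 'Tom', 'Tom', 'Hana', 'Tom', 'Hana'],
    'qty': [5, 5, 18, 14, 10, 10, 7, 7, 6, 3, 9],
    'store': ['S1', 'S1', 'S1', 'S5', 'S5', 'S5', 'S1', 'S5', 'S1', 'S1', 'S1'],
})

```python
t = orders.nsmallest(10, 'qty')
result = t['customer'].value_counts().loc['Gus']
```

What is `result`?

3

take 10 rows with smallest qty:
   customer  qty store
9       Tom    3    S1
0       Gus    5    S1
1       Gus    5    S1
8      Hana    6    S1
6       Tom    7    S1
7       Tom    7    S5
10     Hana    9    S1
4      Hana   10    S5
5       Gus   10    S5
3       Tom   14    S5
value_counts of customer:
customer
Tom     4
Gus     3
Hana    3
Name: count, dtype: int64
The value at index 'Gus' is 3.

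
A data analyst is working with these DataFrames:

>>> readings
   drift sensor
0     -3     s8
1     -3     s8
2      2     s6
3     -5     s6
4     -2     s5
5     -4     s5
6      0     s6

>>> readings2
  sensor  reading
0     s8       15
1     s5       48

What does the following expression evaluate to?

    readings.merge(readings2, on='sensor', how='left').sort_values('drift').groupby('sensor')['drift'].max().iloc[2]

-3

merge on 'sensor' (how='left') → 7 rows:
   drift sensor  reading
0     -3     s8     15.0
1     -3     s8     15.0
2      2     s6      NaN
3     -5     s6      NaN
4     -2     s5     48.0
5     -4     s5     48.0
6      0     s6      NaN
sort by drift:
   drift sensor  reading
3     -5     s6      NaN
5     -4     s5     48.0
0     -3     s8     15.0
1     -3     s8     15.0
4     -2     s5     48.0
6      0     s6      NaN
2      2     s6      NaN
group by sensor, max of drift:
sensor
s5   -2
s6    2
s8   -3
Name: drift, dtype: int64
Hence -3.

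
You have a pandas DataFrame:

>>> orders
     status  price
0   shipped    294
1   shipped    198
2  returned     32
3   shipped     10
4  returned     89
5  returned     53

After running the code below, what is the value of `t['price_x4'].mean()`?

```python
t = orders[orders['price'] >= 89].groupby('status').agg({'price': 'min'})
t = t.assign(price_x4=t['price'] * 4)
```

574.0

filter rows where price >= 89:
     status  price
0   shipped    294
1   shipped    198
4  returned     89
group by status, min of price:
          price
status         
returned     89
shipped     198
add column price_x4 = t['price'] * 4:
          price  price_x4
status                   
returned     89       356
shipped     198       792
The mean of column 'price_x4' is 574.0.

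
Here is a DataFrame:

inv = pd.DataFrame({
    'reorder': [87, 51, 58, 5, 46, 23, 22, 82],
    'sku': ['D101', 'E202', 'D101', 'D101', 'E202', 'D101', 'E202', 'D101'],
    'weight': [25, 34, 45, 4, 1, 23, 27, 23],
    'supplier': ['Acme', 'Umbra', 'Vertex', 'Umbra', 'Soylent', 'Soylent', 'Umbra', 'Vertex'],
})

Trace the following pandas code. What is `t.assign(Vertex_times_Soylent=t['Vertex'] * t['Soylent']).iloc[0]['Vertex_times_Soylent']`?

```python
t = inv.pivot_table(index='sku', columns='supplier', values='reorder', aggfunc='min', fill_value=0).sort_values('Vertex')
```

pivot: rows=sku, cols=supplier, min(reorder):
supplier  Acme  Soylent  Umbra  Vertex
sku                                   
D101        87       23      5      58
E202         0       46     22       0
sort by Vertex:
supplier  Acme  Soylent  Umbra  Vertex
sku                                   
E202         0       46     22       0
D101        87       23      5      58
add column Vertex_times_Soylent = t['Vertex'] * t['Soylent']:
supplier  Acme  Soylent  Umbra  Vertex  Vertex_times_Soylent
sku                                                         
E202         0       46     22       0                     0
D101        87       23      5      58                  1334
Finally, value at position 0, column 'Vertex_times_Soylent' = 0.

0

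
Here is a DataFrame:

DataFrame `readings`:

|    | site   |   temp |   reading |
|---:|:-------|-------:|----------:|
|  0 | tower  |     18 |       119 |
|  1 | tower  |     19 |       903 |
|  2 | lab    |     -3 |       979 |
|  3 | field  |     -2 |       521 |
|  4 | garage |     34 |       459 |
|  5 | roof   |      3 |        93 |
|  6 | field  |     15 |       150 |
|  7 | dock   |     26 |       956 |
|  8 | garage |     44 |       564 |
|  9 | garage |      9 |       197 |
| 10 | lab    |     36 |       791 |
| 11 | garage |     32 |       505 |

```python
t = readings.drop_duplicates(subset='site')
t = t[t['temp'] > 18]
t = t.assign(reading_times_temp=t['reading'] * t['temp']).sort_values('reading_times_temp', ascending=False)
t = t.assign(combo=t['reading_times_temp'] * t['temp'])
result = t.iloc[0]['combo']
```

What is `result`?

646256

drop duplicate site (keep=first):
     site  temp  reading
0   tower    18      119
2     lab    -3      979
3   field    -2      521
4  garage    34      459
5    roof     3       93
7    dock    26      956
filter rows where temp > 18:
     site  temp  reading
4  garage    34      459
7    dock    26      956
add column reading_times_temp = t['reading'] * t['temp']:
     site  temp  reading  reading_times_temp
4  garage    34      459               15606
7    dock    26      956               24856
sort by reading_times_temp descending:
     site  temp  reading  reading_times_temp
7    dock    26      956               24856
4  garage    34      459               15606
add column combo = t['reading_times_temp'] * t['temp']:
     site  temp  reading  reading_times_temp   combo
7    dock    26      956               24856  646256
4  garage    34      459               15606  530604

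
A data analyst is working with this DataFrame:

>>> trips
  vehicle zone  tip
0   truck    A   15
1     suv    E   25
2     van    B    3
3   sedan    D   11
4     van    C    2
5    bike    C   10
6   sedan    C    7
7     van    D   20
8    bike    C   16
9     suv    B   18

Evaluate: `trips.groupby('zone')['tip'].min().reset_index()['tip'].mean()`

11.2

group by zone, min of tip:
zone
A    15
B     3
C     2
D    11
E    25
Name: tip, dtype: int64
reset_index():
  zone  tip
0    A   15
1    B    3
2    C    2
3    D   11
4    E   25
The mean of column 'tip' is 11.2.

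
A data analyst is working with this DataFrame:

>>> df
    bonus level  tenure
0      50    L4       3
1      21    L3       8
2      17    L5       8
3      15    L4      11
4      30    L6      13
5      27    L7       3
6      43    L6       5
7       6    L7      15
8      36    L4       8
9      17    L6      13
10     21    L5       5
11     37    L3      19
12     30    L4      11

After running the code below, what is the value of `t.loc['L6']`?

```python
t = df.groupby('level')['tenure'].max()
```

13

group by level, max of tenure:
level
L3    19
L4    11
L5     8
L6    13
L7    15
Name: tenure, dtype: int64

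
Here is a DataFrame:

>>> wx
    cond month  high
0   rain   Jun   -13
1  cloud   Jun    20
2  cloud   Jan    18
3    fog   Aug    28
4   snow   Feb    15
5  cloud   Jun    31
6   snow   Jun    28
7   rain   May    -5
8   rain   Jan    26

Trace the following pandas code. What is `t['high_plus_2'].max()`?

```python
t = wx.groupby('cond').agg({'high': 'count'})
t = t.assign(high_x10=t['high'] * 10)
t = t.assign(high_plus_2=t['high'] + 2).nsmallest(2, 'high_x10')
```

group by cond, count of high:
       high
cond       
cloud     3
fog       1
rain      3
snow      2
add column high_x10 = t['high'] * 10:
       high  high_x10
cond                 
cloud     3        30
fog       1        10
rain      3        30
snow      2        20
add column high_plus_2 = t['high'] + 2:
       high  high_x10  high_plus_2
cond                              
cloud     3        30            5
fog       1        10            3
rain      3        30            5
snow      2        20            4
take 2 rows with smallest high_x10:
      high  high_x10  high_plus_2
cond                             
fog      1        10            3
snow     2        20            4
Then the max of column 'high_plus_2': 4

4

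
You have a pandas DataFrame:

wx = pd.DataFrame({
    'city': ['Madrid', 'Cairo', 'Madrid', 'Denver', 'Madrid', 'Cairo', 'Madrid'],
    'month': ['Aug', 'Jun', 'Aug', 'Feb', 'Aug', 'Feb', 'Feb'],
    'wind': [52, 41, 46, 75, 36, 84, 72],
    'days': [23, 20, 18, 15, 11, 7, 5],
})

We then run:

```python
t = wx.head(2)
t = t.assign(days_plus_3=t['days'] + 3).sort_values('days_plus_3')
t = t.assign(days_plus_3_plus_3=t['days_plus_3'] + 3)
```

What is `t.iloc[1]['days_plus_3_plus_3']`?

29

take first 2 rows:
     city month  wind  days
0  Madrid   Aug    52    23
1   Cairo   Jun    41    20
add column days_plus_3 = t['days'] + 3:
     city month  wind  days  days_plus_3
0  Madrid   Aug    52    23           26
1   Cairo   Jun    41    20           23
sort by days_plus_3:
     city month  wind  days  days_plus_3
1   Cairo   Jun    41    20           23
0  Madrid   Aug    52    23           26
add column days_plus_3_plus_3 = t['days_plus_3'] + 3:
     city month  wind  days  days_plus_3  days_plus_3_plus_3
1   Cairo   Jun    41    20           23                  26
0  Madrid   Aug    52    23           26                  29
Then the value at position 1, column 'days_plus_3_plus_3': 29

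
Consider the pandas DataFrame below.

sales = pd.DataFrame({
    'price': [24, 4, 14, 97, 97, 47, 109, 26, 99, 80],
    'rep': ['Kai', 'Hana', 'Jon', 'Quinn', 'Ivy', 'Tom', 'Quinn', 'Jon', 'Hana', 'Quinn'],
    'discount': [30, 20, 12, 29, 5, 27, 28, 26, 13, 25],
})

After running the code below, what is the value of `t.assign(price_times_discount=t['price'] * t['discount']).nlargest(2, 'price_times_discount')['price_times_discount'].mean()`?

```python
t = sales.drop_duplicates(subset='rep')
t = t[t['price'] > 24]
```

drop duplicate rep (keep=first):
   price    rep  discount
0     24    Kai        30
1      4   Hana        20
2     14    Jon        12
3     97  Quinn        29
4     97    Ivy         5
5     47    Tom        27
filter rows where price > 24:
   price    rep  discount
3     97  Quinn        29
4     97    Ivy         5
5     47    Tom        27
add column price_times_discount = t['price'] * t['discount']:
   price    rep  discount  price_times_discount
3     97  Quinn        29                  2813
4     97    Ivy         5                   485
5     47    Tom        27                  1269
take 2 rows with largest price_times_discount:
   price    rep  discount  price_times_discount
3     97  Quinn        29                  2813
5     47    Tom        27                  1269

2041.0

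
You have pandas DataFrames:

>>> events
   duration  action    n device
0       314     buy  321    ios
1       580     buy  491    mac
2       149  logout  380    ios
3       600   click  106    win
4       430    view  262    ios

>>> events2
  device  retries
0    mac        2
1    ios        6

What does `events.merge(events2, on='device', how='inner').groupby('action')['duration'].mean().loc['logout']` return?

149.0

merge on 'device' (how='inner') → 4 rows:
   duration  action    n device  retries
0       314     buy  321    ios        6
1       580     buy  491    mac        2
2       149  logout  380    ios        6
3       430    view  262    ios        6
group by action, mean of duration:
action
buy       447.0
logout    149.0
view      430.0
Name: duration, dtype: float64
Taking the value at index 'logout' gives 149.0.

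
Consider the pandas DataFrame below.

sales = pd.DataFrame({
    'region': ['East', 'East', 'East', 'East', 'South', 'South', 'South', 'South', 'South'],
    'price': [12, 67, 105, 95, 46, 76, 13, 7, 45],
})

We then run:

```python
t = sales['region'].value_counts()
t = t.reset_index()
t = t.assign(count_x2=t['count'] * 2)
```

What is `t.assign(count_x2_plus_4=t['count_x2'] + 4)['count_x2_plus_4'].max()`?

value_counts of region:
region
South    5
East     4
Name: count, dtype: int64
reset_index():
  region  count
0  South      5
1   East      4
add column count_x2 = t['count'] * 2:
  region  count  count_x2
0  South      5        10
1   East      4         8
add column count_x2_plus_4 = t['count_x2'] + 4:
  region  count  count_x2  count_x2_plus_4
0  South      5        10               14
1   East      4         8               12
Reading off the max of column 'count_x2_plus_4', we get 14.

14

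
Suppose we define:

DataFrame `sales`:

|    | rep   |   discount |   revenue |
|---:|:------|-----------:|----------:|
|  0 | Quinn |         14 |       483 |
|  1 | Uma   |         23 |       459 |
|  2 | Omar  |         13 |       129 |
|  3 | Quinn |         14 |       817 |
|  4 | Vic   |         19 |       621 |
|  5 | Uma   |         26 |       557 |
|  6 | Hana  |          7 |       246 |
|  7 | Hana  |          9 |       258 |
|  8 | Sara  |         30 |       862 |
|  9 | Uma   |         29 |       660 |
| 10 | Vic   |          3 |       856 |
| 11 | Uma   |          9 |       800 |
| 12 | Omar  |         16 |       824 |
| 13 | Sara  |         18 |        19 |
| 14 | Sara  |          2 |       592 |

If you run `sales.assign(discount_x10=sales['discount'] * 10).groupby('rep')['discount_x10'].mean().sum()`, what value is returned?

859.166666667

add column discount_x10 = sales['discount'] * 10:
      rep  discount  revenue  discount_x10
0   Quinn        14      483           140
1     Uma        23      459           230
2    Omar        13      129           130
3   Quinn        14      817           140
4     Vic        19      621           190
5     Uma        26      557           260
6    Hana         7      246            70
7    Hana         9      258            90
8    Sara        30      862           300
9     Uma        29      660           290
10    Vic         3      856            30
11    Uma         9      800            90
12   Omar        16      824           160
13   Sara        18       19           180
14   Sara         2      592            20
group by rep, mean of discount_x10:
rep
Hana      80.000000
Omar     145.000000
Quinn    140.000000
Sara     166.666667
Uma      217.500000
Vic      110.000000
Name: discount_x10, dtype: float64
Taking the sum of the resulting series gives 859.166666667.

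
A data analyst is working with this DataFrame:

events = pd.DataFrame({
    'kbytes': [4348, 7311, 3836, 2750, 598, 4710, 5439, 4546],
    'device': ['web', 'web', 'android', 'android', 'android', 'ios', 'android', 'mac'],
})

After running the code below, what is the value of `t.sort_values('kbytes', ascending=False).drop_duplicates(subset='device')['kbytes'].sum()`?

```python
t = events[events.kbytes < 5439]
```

filter rows where kbytes < 5439:
   kbytes   device
0    4348      web
2    3836  android
3    2750  android
4     598  android
5    4710      ios
7    4546      mac
sort by kbytes descending:
   kbytes   device
5    4710      ios
7    4546      mac
0    4348      web
2    3836  android
3    2750  android
4     598  android
drop duplicate device (keep=first):
   kbytes   device
5    4710      ios
7    4546      mac
0    4348      web
2    3836  android
sum of column 'kbytes' → 17440

17440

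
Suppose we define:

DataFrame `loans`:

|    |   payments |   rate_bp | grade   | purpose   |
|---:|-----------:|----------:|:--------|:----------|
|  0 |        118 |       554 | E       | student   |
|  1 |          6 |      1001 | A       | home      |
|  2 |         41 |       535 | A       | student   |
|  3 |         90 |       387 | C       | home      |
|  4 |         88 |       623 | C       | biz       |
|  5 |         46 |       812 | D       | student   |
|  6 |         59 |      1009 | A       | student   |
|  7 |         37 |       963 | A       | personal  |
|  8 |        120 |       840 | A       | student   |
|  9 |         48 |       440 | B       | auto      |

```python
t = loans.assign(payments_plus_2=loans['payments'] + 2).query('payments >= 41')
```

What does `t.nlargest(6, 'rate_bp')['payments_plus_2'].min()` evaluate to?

43

add column payments_plus_2 = loans['payments'] + 2:
   payments  rate_bp grade   purpose  payments_plus_2
0       118      554     E   student              120
1         6     1001     A      home                8
2        41      535     A   student               43
3        90      387     C      home               92
4        88      623     C       biz               90
5        46      812     D   student               48
6        59     1009     A   student               61
7        37      963     A  personal               39
8       120      840     A   student              122
9        48      440     B      auto               50
filter rows where payments >= 41:
   payments  rate_bp grade  purpose  payments_plus_2
0       118      554     E  student              120
2        41      535     A  student               43
3        90      387     C     home               92
4        88      623     C      biz               90
5        46      812     D  student               48
6        59     1009     A  student               61
8       120      840     A  student              122
9        48      440     B     auto               50
take 6 rows with largest rate_bp:
   payments  rate_bp grade  purpose  payments_plus_2
6        59     1009     A  student               61
8       120      840     A  student              122
5        46      812     D  student               48
4        88      623     C      biz               90
0       118      554     E  student              120
2        41      535     A  student               43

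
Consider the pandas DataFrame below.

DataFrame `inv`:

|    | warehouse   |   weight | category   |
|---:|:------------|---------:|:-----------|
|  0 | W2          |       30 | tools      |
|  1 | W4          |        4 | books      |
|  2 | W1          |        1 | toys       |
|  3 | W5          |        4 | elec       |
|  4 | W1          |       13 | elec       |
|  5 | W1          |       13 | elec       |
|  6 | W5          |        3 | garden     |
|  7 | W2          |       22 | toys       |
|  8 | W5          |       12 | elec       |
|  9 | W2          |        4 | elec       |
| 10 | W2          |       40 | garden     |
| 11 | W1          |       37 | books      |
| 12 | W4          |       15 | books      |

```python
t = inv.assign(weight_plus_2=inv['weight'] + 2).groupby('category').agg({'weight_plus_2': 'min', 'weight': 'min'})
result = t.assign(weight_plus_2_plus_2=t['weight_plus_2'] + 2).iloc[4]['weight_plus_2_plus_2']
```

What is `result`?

5

add column weight_plus_2 = inv['weight'] + 2:
   warehouse  weight category  weight_plus_2
0         W2      30    tools             32
1         W4       4    books              6
2         W1       1     toys              3
3         W5       4     elec              6
4         W1      13     elec             15
5         W1      13     elec             15
6         W5       3   garden              5
7         W2      22     toys             24
8         W5      12     elec             14
9         W2       4     elec              6
10        W2      40   garden             42
11        W1      37    books             39
12        W4      15    books             17
group by category: min(weight_plus_2), min(weight):
          weight_plus_2  weight
category                       
books                 6       4
elec                  6       4
garden                5       3
tools                32      30
toys                  3       1
add column weight_plus_2_plus_2 = t['weight_plus_2'] + 2:
          weight_plus_2  weight  weight_plus_2_plus_2
category                                             
books                 6       4                     8
elec                  6       4                     8
garden                5       3                     7
tools                32      30                    34
toys                  3       1                     5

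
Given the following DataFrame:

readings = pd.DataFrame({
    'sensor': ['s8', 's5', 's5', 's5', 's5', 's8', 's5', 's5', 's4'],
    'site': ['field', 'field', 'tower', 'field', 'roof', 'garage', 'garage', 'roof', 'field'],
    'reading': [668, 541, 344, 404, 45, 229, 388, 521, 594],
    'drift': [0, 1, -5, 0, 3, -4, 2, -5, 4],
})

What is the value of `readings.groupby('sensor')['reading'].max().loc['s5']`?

group by sensor, max of reading:
sensor
s4    594
s5    541
s8    668
Name: reading, dtype: int64

541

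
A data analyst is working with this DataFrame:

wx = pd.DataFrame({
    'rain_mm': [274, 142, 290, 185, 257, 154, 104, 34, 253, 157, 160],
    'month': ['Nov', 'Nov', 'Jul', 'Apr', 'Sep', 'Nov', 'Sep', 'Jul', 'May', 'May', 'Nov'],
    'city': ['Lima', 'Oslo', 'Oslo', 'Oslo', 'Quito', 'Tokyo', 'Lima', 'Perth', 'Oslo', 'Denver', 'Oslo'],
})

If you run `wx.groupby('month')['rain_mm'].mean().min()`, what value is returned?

162.0

group by month, mean of rain_mm:
month
Apr    185.0
Jul    162.0
May    205.0
Nov    182.5
Sep    180.5
Name: rain_mm, dtype: float64
Taking the min of the resulting series gives 162.0.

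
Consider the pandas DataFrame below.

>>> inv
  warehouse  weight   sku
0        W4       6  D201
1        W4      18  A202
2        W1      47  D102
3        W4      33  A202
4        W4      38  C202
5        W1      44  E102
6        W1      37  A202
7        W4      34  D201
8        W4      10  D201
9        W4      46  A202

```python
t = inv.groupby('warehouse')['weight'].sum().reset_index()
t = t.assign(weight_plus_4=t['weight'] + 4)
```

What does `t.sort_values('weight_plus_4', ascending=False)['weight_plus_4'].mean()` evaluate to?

group by warehouse, sum of weight:
warehouse
W1    128
W4    185
Name: weight, dtype: int64
reset_index():
  warehouse  weight
0        W1     128
1        W4     185
add column weight_plus_4 = t['weight'] + 4:
  warehouse  weight  weight_plus_4
0        W1     128            132
1        W4     185            189
sort by weight_plus_4 descending:
  warehouse  weight  weight_plus_4
1        W4     185            189
0        W1     128            132

160.5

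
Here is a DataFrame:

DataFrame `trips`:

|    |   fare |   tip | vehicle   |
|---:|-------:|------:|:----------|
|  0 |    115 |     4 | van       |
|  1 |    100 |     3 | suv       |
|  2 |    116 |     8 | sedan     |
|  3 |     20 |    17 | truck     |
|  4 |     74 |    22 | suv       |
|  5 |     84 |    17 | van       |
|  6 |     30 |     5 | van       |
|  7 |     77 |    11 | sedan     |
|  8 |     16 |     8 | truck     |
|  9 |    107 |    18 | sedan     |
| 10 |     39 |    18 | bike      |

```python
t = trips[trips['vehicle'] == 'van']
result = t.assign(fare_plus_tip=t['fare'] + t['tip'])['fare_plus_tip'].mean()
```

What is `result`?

filter rows where vehicle == 'van':
   fare  tip vehicle
0   115    4     van
5    84   17     van
6    30    5     van
add column fare_plus_tip = t['fare'] + t['tip']:
   fare  tip vehicle  fare_plus_tip
0   115    4     van            119
5    84   17     van            101
6    30    5     van             35
Hence 85.0.

85.0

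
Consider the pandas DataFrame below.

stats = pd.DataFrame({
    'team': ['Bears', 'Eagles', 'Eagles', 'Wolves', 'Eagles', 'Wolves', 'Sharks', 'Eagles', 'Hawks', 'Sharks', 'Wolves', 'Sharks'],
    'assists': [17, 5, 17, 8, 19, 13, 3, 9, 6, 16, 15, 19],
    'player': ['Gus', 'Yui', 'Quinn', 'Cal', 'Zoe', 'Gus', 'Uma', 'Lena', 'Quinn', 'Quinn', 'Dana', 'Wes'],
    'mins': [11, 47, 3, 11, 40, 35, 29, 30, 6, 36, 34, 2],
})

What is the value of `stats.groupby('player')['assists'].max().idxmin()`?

Uma

group by player, max of assists:
player
Cal       8
Dana     15
Gus      17
Lena      9
Quinn    17
Uma       3
Wes      19
Yui       5
Zoe      19
Name: assists, dtype: int64
So idxmin() = Uma.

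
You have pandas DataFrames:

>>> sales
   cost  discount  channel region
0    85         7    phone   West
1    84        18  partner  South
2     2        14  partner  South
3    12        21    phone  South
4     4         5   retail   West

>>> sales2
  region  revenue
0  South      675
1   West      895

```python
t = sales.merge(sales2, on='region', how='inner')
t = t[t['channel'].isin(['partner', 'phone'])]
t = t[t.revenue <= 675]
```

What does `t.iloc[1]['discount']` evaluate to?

merge on 'region' (how='inner') → 5 rows:
   cost  discount  channel region  revenue
0    85         7    phone   West      895
1    84        18  partner  South      675
2     2        14  partner  South      675
3    12        21    phone  South      675
4     4         5   retail   West      895
filter rows where channel in ['partner', 'phone']:
   cost  discount  channel region  revenue
0    85         7    phone   West      895
1    84        18  partner  South      675
2     2        14  partner  South      675
3    12        21    phone  South      675
filter rows where revenue <= 675:
   cost  discount  channel region  revenue
1    84        18  partner  South      675
2     2        14  partner  South      675
3    12        21    phone  South      675

14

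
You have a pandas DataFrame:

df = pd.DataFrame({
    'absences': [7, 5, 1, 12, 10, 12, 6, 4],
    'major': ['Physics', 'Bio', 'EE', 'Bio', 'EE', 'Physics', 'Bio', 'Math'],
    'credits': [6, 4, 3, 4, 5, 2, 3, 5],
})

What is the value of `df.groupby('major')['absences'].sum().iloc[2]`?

group by major, sum of absences:
major
Bio        23
EE         11
Math        4
Physics    19
Name: absences, dtype: int64

4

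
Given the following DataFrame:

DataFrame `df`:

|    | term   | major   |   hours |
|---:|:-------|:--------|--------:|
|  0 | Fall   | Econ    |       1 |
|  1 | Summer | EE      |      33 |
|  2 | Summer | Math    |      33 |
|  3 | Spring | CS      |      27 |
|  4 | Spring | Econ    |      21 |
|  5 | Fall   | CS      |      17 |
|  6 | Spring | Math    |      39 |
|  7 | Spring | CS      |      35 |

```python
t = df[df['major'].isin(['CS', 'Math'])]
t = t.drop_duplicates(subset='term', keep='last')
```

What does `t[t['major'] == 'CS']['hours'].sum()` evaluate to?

filter rows where major in ['CS', 'Math']:
     term major  hours
2  Summer  Math     33
3  Spring    CS     27
5    Fall    CS     17
6  Spring  Math     39
7  Spring    CS     35
drop duplicate term (keep=last):
     term major  hours
2  Summer  Math     33
5    Fall    CS     17
7  Spring    CS     35
filter rows where major == 'CS':
     term major  hours
5    Fall    CS     17
7  Spring    CS     35
The sum of column 'hours' is 52.

52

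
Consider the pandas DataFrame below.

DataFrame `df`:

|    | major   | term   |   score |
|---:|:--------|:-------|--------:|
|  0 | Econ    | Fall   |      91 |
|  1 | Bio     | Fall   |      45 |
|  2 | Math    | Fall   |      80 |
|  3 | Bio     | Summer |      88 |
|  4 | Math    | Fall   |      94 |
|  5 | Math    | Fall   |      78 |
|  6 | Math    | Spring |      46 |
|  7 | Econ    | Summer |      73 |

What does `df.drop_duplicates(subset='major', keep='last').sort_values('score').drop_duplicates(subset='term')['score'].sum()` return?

drop duplicate major (keep=last):
  major    term  score
3   Bio  Summer     88
6  Math  Spring     46
7  Econ  Summer     73
sort by score:
  major    term  score
6  Math  Spring     46
7  Econ  Summer     73
3   Bio  Summer     88
drop duplicate term (keep=first):
  major    term  score
6  Math  Spring     46
7  Econ  Summer     73

119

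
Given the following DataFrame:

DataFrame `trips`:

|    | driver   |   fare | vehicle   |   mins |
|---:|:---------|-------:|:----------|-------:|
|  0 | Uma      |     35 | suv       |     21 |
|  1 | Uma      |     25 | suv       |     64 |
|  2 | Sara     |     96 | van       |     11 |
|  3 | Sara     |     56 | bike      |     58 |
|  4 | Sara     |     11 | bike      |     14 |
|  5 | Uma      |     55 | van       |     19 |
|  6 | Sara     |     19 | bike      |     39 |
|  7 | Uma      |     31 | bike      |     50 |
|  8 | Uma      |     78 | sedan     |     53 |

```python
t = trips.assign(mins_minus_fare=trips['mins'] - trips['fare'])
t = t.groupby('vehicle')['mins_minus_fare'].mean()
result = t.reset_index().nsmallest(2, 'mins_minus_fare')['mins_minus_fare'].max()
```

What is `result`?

-25.0

add column mins_minus_fare = trips['mins'] - trips['fare']:
  driver  fare vehicle  mins  mins_minus_fare
0    Uma    35     suv    21              -14
1    Uma    25     suv    64               39
2   Sara    96     van    11              -85
3   Sara    56    bike    58                2
4   Sara    11    bike    14                3
5    Uma    55     van    19              -36
6   Sara    19    bike    39               20
7    Uma    31    bike    50               19
8    Uma    78   sedan    53              -25
group by vehicle, mean of mins_minus_fare:
vehicle
bike     11.0
sedan   -25.0
suv      12.5
van     -60.5
Name: mins_minus_fare, dtype: float64
reset_index():
  vehicle  mins_minus_fare
0    bike             11.0
1   sedan            -25.0
2     suv             12.5
3     van            -60.5
take 2 rows with smallest mins_minus_fare:
  vehicle  mins_minus_fare
3     van            -60.5
1   sedan            -25.0
Then the max of column 'mins_minus_fare': -25.0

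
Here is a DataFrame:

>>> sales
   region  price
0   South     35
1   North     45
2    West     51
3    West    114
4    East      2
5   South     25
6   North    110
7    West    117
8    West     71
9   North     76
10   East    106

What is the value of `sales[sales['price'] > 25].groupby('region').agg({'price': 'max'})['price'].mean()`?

92.0

filter rows where price > 25:
   region  price
0   South     35
1   North     45
2    West     51
3    West    114
6   North    110
7    West    117
8    West     71
9   North     76
10   East    106
group by region, max of price:
        price
region       
East      106
North     110
South      35
West      117
mean of column 'price' → 92.0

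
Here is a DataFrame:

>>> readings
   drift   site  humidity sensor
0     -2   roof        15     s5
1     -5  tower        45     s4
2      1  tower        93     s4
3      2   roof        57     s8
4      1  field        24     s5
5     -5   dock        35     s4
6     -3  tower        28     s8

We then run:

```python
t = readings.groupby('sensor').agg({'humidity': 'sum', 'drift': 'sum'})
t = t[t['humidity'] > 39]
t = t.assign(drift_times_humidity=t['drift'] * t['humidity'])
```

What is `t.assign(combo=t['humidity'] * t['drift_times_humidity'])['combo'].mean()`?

group by sensor: sum(humidity), sum(drift):
        humidity  drift
sensor                 
s4           173     -9
s5            39     -1
s8            85     -1
filter rows where humidity > 39:
        humidity  drift
sensor                 
s4           173     -9
s8            85     -1
add column drift_times_humidity = t['drift'] * t['humidity']:
        humidity  drift  drift_times_humidity
sensor                                       
s4           173     -9                 -1557
s8            85     -1                   -85
add column combo = t['humidity'] * t['drift_times_humidity']:
        humidity  drift  drift_times_humidity   combo
sensor                                               
s4           173     -9                 -1557 -269361
s8            85     -1                   -85   -7225

-138293.0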